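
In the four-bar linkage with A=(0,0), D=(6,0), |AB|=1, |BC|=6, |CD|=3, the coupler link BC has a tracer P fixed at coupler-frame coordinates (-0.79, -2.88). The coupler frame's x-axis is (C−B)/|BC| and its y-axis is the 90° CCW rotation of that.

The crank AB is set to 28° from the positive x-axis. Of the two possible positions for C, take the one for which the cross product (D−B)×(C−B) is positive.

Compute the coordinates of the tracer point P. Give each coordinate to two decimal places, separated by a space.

A=(0,0), D=(6.00,0)
B = A + 1.00·(cos28°, sin28°) = (0.8829, 0.4695)
|BD| = 5.1385
circle(B,6.00) ∩ circle(D,3.00): a=5.1965, h=2.9994
  candidates: C₊=(6.3317,2.9816) cross=15.413; C₋=(5.7837,-2.9922) cross=-15.413
  mode + wants cross > 0 → take C=(6.3317,2.9816) (cross=15.413)
ex = (C−B)/|BC| = (0.9081,0.4187); ey = (-0.4187,0.9081)
P = B + -0.79·ex + -2.88·ey = (1.3713,-2.4767)

1.37 -2.48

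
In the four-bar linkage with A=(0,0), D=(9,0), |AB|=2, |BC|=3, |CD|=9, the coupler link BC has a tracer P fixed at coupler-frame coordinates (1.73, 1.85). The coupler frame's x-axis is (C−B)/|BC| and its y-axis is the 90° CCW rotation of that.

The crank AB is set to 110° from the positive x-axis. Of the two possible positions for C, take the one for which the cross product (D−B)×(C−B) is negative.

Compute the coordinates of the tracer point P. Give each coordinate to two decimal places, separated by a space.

1.54 0.66

A=(0,0), D=(9.00,0)
B = A + 2.00·(cos110°, sin110°) = (-0.6840, 1.8794)
|BD| = 9.8647
circle(B,3.00) ∩ circle(D,9.00): a=1.2830, h=2.7118
  candidates: C₊=(1.0921,4.2971) cross=26.751; C₋=(0.0588,-1.0272) cross=-26.751
  mode - wants cross < 0 → take C=(0.0588,-1.0272) (cross=-26.751)
ex = (C−B)/|BC| = (0.2476,-0.9689); ey = (0.9689,0.2476)
P = B + 1.73·ex + 1.85·ey = (1.5367,0.6614)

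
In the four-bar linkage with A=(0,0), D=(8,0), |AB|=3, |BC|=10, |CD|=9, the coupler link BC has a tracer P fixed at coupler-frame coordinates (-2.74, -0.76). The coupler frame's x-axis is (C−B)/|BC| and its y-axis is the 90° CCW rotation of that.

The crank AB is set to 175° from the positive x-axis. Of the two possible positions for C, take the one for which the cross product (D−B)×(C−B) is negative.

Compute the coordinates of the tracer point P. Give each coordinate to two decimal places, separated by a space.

-5.28 1.95

A=(0,0), D=(8.00,0)
B = A + 3.00·(cos175°, sin175°) = (-2.9886, 0.2615)
|BD| = 10.9917
circle(B,10.00) ∩ circle(D,9.00): a=6.3601, h=7.7168
  candidates: C₊=(3.5533,7.8248) cross=84.820; C₋=(3.1862,-7.6044) cross=-84.820
  mode - wants cross < 0 → take C=(3.1862,-7.6044) (cross=-84.820)
ex = (C−B)/|BC| = (0.6175,-0.7866); ey = (0.7866,0.6175)
P = B + -2.74·ex + -0.76·ey = (-5.2783,1.9474)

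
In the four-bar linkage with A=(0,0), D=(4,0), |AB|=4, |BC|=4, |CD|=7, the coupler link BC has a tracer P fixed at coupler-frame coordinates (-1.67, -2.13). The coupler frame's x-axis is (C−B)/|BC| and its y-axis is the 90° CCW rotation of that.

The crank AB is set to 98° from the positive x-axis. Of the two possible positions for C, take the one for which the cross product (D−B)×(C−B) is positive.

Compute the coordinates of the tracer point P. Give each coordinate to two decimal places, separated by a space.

-0.24 1.27

A=(0,0), D=(4.00,0)
B = A + 4.00·(cos98°, sin98°) = (-0.5567, 3.9611)
|BD| = 6.0377
circle(B,4.00) ∩ circle(D,7.00): a=0.2860, h=3.9898
  candidates: C₊=(2.2767,6.7846) cross=24.089; C₋=(-2.9584,0.7623) cross=-24.089
  mode + wants cross > 0 → take C=(2.2767,6.7846) (cross=24.089)
ex = (C−B)/|BC| = (0.7083,0.7059); ey = (-0.7059,0.7083)
P = B + -1.67·ex + -2.13·ey = (-0.2361,1.2735)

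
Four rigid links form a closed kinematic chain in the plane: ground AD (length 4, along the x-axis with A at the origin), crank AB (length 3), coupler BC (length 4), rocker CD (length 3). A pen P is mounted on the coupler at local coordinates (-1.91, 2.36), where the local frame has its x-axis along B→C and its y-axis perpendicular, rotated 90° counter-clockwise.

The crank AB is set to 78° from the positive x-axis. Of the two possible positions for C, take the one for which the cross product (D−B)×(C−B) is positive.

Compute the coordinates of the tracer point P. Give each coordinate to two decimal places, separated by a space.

-1.29 5.29

A=(0,0), D=(4.00,0)
B = A + 3.00·(cos78°, sin78°) = (0.6237, 2.9344)
|BD| = 4.4733
circle(B,4.00) ∩ circle(D,3.00): a=3.0191, h=2.6240
  candidates: C₊=(4.6237,2.9344) cross=11.738; C₋=(1.1811,-1.0265) cross=-11.738
  mode + wants cross > 0 → take C=(4.6237,2.9344) (cross=11.738)
ex = (C−B)/|BC| = (1.0000,0.0000); ey = (-0.0000,1.0000)
P = B + -1.91·ex + 2.36·ey = (-1.2863,5.2944)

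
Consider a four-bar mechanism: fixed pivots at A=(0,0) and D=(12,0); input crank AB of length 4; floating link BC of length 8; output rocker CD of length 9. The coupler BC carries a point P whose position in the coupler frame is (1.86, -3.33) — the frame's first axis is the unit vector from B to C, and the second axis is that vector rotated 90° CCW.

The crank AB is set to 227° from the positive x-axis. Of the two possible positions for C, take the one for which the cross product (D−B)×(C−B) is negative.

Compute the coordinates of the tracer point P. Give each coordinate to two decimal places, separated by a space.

A=(0,0), D=(12.00,0)
B = A + 4.00·(cos227°, sin227°) = (-2.7280, -2.9254)
|BD| = 15.0157
circle(B,8.00) ∩ circle(D,9.00): a=6.9418, h=3.9764
  candidates: C₊=(3.3061,2.3272) cross=59.708; C₋=(4.8555,-5.4732) cross=-59.708
  mode - wants cross < 0 → take C=(4.8555,-5.4732) (cross=-59.708)
ex = (C−B)/|BC| = (0.9479,-0.3185); ey = (0.3185,0.9479)
P = B + 1.86·ex + -3.33·ey = (-2.0253,-6.6744)

-2.03 -6.67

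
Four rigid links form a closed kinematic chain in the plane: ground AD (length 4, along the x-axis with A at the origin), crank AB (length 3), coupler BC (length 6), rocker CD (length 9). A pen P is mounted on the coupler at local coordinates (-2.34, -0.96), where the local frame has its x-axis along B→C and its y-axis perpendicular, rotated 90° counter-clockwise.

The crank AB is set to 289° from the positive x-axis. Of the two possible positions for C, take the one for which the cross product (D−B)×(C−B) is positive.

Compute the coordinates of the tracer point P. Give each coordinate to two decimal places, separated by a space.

3.47 -2.42

A=(0,0), D=(4.00,0)
B = A + 3.00·(cos289°, sin289°) = (0.9767, -2.8366)
|BD| = 4.1456
circle(B,6.00) ∩ circle(D,9.00): a=-3.3546, h=4.9746
  candidates: C₊=(-4.8734,-1.5040) cross=20.623; C₋=(1.9341,-8.7597) cross=-20.623
  mode + wants cross > 0 → take C=(-4.8734,-1.5040) (cross=20.623)
ex = (C−B)/|BC| = (-0.9750,0.2221); ey = (-0.2221,-0.9750)
P = B + -2.34·ex + -0.96·ey = (3.4715,-2.4202)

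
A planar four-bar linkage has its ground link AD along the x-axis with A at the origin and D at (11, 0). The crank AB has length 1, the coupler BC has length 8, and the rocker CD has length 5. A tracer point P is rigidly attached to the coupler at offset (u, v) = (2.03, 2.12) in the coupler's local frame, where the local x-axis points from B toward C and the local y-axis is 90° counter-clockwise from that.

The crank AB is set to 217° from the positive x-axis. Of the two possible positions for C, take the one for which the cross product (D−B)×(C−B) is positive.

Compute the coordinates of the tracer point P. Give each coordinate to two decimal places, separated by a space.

0.29 2.13

A=(0,0), D=(11.00,0)
B = A + 1.00·(cos217°, sin217°) = (-0.7986, -0.6018)
|BD| = 11.8140
circle(B,8.00) ∩ circle(D,5.00): a=7.5576, h=2.6236
  candidates: C₊=(6.6155,2.4033) cross=30.995; C₋=(6.8828,-2.8370) cross=-30.995
  mode + wants cross > 0 → take C=(6.6155,2.4033) (cross=30.995)
ex = (C−B)/|BC| = (0.9268,0.3756); ey = (-0.3756,0.9268)
P = B + 2.03·ex + 2.12·ey = (0.2863,2.1255)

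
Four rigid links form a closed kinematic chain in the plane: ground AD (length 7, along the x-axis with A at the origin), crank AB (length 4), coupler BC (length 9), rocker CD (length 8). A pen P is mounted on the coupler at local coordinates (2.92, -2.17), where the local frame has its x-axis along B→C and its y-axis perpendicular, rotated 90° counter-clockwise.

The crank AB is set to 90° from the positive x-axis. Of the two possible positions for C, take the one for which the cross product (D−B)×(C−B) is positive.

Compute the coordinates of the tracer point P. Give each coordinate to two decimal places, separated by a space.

A=(0,0), D=(7.00,0)
B = A + 4.00·(cos90°, sin90°) = (0.0000, 4.0000)
|BD| = 8.0623
circle(B,9.00) ∩ circle(D,8.00): a=5.0854, h=7.4255
  candidates: C₊=(8.0995,7.9241) cross=59.867; C₋=(0.7313,-4.9702) cross=-59.867
  mode + wants cross > 0 → take C=(8.0995,7.9241) (cross=59.867)
ex = (C−B)/|BC| = (0.8999,0.4360); ey = (-0.4360,0.8999)
P = B + 2.92·ex + -2.17·ey = (3.5740,3.3203)

3.57 3.32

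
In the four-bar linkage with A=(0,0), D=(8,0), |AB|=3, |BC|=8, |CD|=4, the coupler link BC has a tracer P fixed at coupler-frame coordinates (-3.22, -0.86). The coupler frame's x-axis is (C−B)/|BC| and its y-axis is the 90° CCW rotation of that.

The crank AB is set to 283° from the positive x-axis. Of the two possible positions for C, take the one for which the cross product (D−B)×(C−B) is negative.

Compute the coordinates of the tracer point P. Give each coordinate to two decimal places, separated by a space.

-2.63 -3.36

A=(0,0), D=(8.00,0)
B = A + 3.00·(cos283°, sin283°) = (0.6749, -2.9231)
|BD| = 7.8868
circle(B,8.00) ∩ circle(D,4.00): a=6.9865, h=3.8973
  candidates: C₊=(5.7193,3.2861) cross=30.738; C₋=(8.6082,-3.9535) cross=-30.738
  mode - wants cross < 0 → take C=(8.6082,-3.9535) (cross=-30.738)
ex = (C−B)/|BC| = (0.9917,-0.1288); ey = (0.1288,0.9917)
P = B + -3.22·ex + -0.86·ey = (-2.6291,-3.3612)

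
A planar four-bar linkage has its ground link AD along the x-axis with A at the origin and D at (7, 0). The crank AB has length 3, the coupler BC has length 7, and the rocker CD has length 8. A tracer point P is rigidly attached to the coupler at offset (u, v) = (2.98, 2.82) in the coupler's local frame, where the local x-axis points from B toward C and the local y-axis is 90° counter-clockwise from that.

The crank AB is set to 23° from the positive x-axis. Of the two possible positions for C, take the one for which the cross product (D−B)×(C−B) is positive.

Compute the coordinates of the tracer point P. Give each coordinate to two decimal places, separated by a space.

1.10 4.92

A=(0,0), D=(7.00,0)
B = A + 3.00·(cos23°, sin23°) = (2.7615, 1.1722)
|BD| = 4.3976
circle(B,7.00) ∩ circle(D,8.00): a=0.4933, h=6.9826
  candidates: C₊=(5.0982,7.7707) cross=30.707; C₋=(1.3757,-5.6893) cross=-30.707
  mode + wants cross > 0 → take C=(5.0982,7.7707) (cross=30.707)
ex = (C−B)/|BC| = (0.3338,0.9426); ey = (-0.9426,0.3338)
P = B + 2.98·ex + 2.82·ey = (1.0980,4.9226)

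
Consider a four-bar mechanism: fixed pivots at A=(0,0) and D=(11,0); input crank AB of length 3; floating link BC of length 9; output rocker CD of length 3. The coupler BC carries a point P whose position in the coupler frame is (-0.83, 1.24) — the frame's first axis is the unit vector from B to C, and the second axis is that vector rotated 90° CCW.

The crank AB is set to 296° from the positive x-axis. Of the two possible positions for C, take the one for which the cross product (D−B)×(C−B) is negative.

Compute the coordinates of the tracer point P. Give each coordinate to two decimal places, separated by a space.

A=(0,0), D=(11.00,0)
B = A + 3.00·(cos296°, sin296°) = (1.3151, -2.6964)
|BD| = 10.0532
circle(B,9.00) ∩ circle(D,3.00): a=8.6076, h=2.6287
  candidates: C₊=(8.9022,2.1446) cross=26.427; C₋=(10.3123,-2.9201) cross=-26.427
  mode - wants cross < 0 → take C=(10.3123,-2.9201) (cross=-26.427)
ex = (C−B)/|BC| = (0.9997,-0.0249); ey = (0.0249,0.9997)
P = B + -0.83·ex + 1.24·ey = (0.5162,-1.4361)

0.52 -1.44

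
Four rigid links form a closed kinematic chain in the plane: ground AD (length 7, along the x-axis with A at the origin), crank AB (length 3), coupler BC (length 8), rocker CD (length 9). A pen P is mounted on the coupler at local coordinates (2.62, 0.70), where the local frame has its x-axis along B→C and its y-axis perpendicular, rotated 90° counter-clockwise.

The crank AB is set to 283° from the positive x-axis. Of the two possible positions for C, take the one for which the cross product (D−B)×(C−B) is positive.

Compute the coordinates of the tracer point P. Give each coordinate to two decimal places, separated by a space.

A=(0,0), D=(7.00,0)
B = A + 3.00·(cos283°, sin283°) = (0.6749, -2.9231)
|BD| = 6.9679
circle(B,8.00) ∩ circle(D,9.00): a=2.2641, h=7.6729
  candidates: C₊=(-0.4888,4.9918) cross=53.464; C₋=(5.9489,-8.9384) cross=-53.464
  mode + wants cross > 0 → take C=(-0.4888,4.9918) (cross=53.464)
ex = (C−B)/|BC| = (-0.1455,0.9894); ey = (-0.9894,-0.1455)
P = B + 2.62·ex + 0.70·ey = (-0.3988,-0.4328)

-0.40 -0.43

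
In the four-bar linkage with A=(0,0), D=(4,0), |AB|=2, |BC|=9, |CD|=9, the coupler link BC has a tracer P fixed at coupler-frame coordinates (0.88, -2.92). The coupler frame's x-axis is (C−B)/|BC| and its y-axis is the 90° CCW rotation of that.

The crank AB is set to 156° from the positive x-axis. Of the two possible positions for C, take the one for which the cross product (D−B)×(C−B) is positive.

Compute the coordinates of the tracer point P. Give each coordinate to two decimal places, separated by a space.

1.17 0.27

A=(0,0), D=(4.00,0)
B = A + 2.00·(cos156°, sin156°) = (-1.8271, 0.8135)
|BD| = 5.8836
circle(B,9.00) ∩ circle(D,9.00): a=2.9418, h=8.5056
  candidates: C₊=(2.2625,8.8307) cross=50.044; C₋=(-0.0895,-8.0172) cross=-50.044
  mode + wants cross > 0 → take C=(2.2625,8.8307) (cross=50.044)
ex = (C−B)/|BC| = (0.4544,0.8908); ey = (-0.8908,0.4544)
P = B + 0.88·ex + -2.92·ey = (1.1739,0.2705)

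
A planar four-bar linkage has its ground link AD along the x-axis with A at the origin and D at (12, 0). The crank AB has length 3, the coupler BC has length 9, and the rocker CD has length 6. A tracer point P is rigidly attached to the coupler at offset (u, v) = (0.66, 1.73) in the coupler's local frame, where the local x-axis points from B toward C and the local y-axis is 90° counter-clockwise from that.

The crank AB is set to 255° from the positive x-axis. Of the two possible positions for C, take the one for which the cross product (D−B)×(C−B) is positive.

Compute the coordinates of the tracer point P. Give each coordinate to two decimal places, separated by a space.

-1.26 -1.11

A=(0,0), D=(12.00,0)
B = A + 3.00·(cos255°, sin255°) = (-0.7765, -2.8978)
|BD| = 13.1010
circle(B,9.00) ∩ circle(D,6.00): a=8.2679, h=3.5555
  candidates: C₊=(6.5002,2.3984) cross=46.581; C₋=(8.0731,-4.5365) cross=-46.581
  mode + wants cross > 0 → take C=(6.5002,2.3984) (cross=46.581)
ex = (C−B)/|BC| = (0.8085,0.5885); ey = (-0.5885,0.8085)
P = B + 0.66·ex + 1.73·ey = (-1.2609,-1.1106)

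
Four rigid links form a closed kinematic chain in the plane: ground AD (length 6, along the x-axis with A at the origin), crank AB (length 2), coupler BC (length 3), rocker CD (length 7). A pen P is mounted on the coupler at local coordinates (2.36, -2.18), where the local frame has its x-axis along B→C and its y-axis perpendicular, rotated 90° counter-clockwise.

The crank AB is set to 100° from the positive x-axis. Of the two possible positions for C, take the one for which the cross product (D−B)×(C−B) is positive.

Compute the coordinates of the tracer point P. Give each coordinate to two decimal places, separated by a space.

A=(0,0), D=(6.00,0)
B = A + 2.00·(cos100°, sin100°) = (-0.3473, 1.9696)
|BD| = 6.6459
circle(B,3.00) ∩ circle(D,7.00): a=0.3135, h=2.9836
  candidates: C₊=(0.8364,4.7262) cross=19.828; C₋=(-0.9321,-0.9728) cross=-19.828
  mode + wants cross > 0 → take C=(0.8364,4.7262) (cross=19.828)
ex = (C−B)/|BC| = (0.3946,0.9189); ey = (-0.9189,0.3946)
P = B + 2.36·ex + -2.18·ey = (2.5870,3.2780)

2.59 3.28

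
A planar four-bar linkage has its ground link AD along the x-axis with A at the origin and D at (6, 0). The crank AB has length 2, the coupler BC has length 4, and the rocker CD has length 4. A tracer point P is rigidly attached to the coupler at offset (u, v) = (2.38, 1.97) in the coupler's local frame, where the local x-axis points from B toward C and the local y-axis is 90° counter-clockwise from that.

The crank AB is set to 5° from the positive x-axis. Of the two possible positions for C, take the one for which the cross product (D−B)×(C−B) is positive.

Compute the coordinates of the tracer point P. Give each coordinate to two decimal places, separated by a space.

1.61 3.24

A=(0,0), D=(6.00,0)
B = A + 2.00·(cos5°, sin5°) = (1.9924, 0.1743)
|BD| = 4.0114
circle(B,4.00) ∩ circle(D,4.00): a=2.0057, h=3.4608
  candidates: C₊=(4.1466,3.5447) cross=13.883; C₋=(3.8458,-3.3704) cross=-13.883
  mode + wants cross > 0 → take C=(4.1466,3.5447) (cross=13.883)
ex = (C−B)/|BC| = (0.5385,0.8426); ey = (-0.8426,0.5385)
P = B + 2.38·ex + 1.97·ey = (1.6142,3.2406)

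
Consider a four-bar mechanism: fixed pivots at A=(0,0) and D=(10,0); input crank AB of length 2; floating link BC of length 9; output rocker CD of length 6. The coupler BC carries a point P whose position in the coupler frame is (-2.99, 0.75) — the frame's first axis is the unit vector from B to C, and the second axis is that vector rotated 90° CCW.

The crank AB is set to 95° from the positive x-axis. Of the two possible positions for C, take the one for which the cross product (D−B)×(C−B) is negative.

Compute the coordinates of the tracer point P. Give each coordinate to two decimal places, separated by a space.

-1.70 4.67

A=(0,0), D=(10.00,0)
B = A + 2.00·(cos95°, sin95°) = (-0.1743, 1.9924)
|BD| = 10.3676
circle(B,9.00) ∩ circle(D,6.00): a=7.3540, h=5.1883
  candidates: C₊=(8.0397,5.6707) cross=53.790; C₋=(6.0456,-4.5125) cross=-53.790
  mode - wants cross < 0 → take C=(6.0456,-4.5125) (cross=-53.790)
ex = (C−B)/|BC| = (0.6911,-0.7228); ey = (0.7228,0.6911)
P = B + -2.99·ex + 0.75·ey = (-1.6986,4.6718)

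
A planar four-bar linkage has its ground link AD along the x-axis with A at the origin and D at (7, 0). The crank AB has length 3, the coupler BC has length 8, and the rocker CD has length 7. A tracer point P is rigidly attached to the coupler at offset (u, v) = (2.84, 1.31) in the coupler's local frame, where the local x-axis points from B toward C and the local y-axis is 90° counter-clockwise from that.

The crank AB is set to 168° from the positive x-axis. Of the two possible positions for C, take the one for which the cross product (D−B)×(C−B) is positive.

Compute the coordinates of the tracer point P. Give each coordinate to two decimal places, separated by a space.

-1.63 3.47

A=(0,0), D=(7.00,0)
B = A + 3.00·(cos168°, sin168°) = (-2.9344, 0.6237)
|BD| = 9.9540
circle(B,8.00) ∩ circle(D,7.00): a=5.7305, h=5.5823
  candidates: C₊=(3.1346,5.8360) cross=55.566; C₋=(2.4350,-5.3066) cross=-55.566
  mode + wants cross > 0 → take C=(3.1346,5.8360) (cross=55.566)
ex = (C−B)/|BC| = (0.7586,0.6515); ey = (-0.6515,0.7586)
P = B + 2.84·ex + 1.31·ey = (-1.6334,3.4679)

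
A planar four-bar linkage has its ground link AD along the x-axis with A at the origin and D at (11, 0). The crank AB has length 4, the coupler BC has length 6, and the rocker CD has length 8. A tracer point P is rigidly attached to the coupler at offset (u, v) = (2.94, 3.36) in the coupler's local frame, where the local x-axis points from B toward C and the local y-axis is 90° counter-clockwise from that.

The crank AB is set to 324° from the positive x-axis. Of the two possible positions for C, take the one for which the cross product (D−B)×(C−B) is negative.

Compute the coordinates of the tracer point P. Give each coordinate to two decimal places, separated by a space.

7.70 -2.47

A=(0,0), D=(11.00,0)
B = A + 4.00·(cos324°, sin324°) = (3.2361, -2.3511)
|BD| = 8.1121
circle(B,6.00) ∩ circle(D,8.00): a=2.3302, h=5.5290
  candidates: C₊=(3.8638,3.6159) cross=44.852; C₋=(7.0688,-6.9675) cross=-44.852
  mode - wants cross < 0 → take C=(7.0688,-6.9675) (cross=-44.852)
ex = (C−B)/|BC| = (0.6388,-0.7694); ey = (0.7694,0.6388)
P = B + 2.94·ex + 3.36·ey = (7.6992,-2.4668)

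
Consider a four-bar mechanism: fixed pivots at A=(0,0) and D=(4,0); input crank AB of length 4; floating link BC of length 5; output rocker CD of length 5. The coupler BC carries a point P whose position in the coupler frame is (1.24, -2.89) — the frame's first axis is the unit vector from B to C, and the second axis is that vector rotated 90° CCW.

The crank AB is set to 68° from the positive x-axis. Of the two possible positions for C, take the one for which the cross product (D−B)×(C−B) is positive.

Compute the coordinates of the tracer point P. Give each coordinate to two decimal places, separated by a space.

A=(0,0), D=(4.00,0)
B = A + 4.00·(cos68°, sin68°) = (1.4984, 3.7087)
|BD| = 4.4735
circle(B,5.00) ∩ circle(D,5.00): a=2.2368, h=4.4718
  candidates: C₊=(6.4565,4.3550) cross=20.005; C₋=(-0.9581,-0.6462) cross=-20.005
  mode + wants cross > 0 → take C=(6.4565,4.3550) (cross=20.005)
ex = (C−B)/|BC| = (0.9916,0.1292); ey = (-0.1292,0.9916)
P = B + 1.24·ex + -2.89·ey = (3.1015,1.0032)

3.10 1.00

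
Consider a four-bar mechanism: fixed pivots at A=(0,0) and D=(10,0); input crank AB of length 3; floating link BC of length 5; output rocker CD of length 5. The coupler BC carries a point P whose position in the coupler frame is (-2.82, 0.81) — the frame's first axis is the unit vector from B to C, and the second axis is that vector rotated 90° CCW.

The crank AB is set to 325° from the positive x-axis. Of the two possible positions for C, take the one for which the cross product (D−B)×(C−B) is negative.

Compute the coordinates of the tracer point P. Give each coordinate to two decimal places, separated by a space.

A=(0,0), D=(10.00,0)
B = A + 3.00·(cos325°, sin325°) = (2.4575, -1.7207)
|BD| = 7.7363
circle(B,5.00) ∩ circle(D,5.00): a=3.8682, h=3.1682
  candidates: C₊=(5.5241,2.2284) cross=24.510; C₋=(6.9334,-3.9492) cross=-24.510
  mode - wants cross < 0 → take C=(6.9334,-3.9492) (cross=-24.510)
ex = (C−B)/|BC| = (0.8952,-0.4457); ey = (0.4457,0.8952)
P = B + -2.82·ex + 0.81·ey = (0.2940,0.2612)

0.29 0.26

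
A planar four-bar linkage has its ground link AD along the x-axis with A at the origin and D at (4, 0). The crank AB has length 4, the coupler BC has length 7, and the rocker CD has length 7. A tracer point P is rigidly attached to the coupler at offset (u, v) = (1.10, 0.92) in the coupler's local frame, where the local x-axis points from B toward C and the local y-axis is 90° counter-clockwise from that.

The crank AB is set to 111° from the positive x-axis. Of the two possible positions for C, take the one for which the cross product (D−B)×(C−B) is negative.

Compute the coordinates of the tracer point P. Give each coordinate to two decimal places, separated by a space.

-0.64 2.54

A=(0,0), D=(4.00,0)
B = A + 4.00·(cos111°, sin111°) = (-1.4335, 3.7343)
|BD| = 6.5930
circle(B,7.00) ∩ circle(D,7.00): a=3.2965, h=6.1752
  candidates: C₊=(4.7809,6.9563) cross=40.713; C₋=(-2.2144,-3.2220) cross=-40.713
  mode - wants cross < 0 → take C=(-2.2144,-3.2220) (cross=-40.713)
ex = (C−B)/|BC| = (-0.1116,-0.9938); ey = (0.9938,-0.1116)
P = B + 1.10·ex + 0.92·ey = (-0.6419,2.5386)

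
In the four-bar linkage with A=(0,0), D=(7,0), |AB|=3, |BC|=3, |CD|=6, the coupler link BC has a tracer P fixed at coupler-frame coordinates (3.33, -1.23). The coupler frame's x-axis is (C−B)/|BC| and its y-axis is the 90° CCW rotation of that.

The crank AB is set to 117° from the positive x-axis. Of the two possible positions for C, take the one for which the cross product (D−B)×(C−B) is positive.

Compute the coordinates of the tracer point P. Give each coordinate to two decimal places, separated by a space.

1.98 1.46

A=(0,0), D=(7.00,0)
B = A + 3.00·(cos117°, sin117°) = (-1.3620, 2.6730)
|BD| = 8.7788
circle(B,3.00) ∩ circle(D,6.00): a=2.8516, h=0.9318
  candidates: C₊=(1.6380,2.6923) cross=8.180; C₋=(1.0705,0.9172) cross=-8.180
  mode + wants cross > 0 → take C=(1.6380,2.6923) (cross=8.180)
ex = (C−B)/|BC| = (1.0000,0.0064); ey = (-0.0064,1.0000)
P = B + 3.33·ex + -1.23·ey = (1.9759,1.4645)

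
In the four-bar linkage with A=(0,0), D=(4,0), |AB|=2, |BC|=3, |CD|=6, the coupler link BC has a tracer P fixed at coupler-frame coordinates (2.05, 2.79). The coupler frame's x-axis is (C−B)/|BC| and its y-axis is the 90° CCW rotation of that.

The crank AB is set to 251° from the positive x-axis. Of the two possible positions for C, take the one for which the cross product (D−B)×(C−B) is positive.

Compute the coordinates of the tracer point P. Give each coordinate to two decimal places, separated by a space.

-4.05 -1.24

A=(0,0), D=(4.00,0)
B = A + 2.00·(cos251°, sin251°) = (-0.6511, -1.8910)
|BD| = 5.0209
circle(B,3.00) ∩ circle(D,6.00): a=-0.1783, h=2.9947
  candidates: C₊=(-1.9443,0.8160) cross=15.036; C₋=(0.3116,-4.7324) cross=-15.036
  mode + wants cross > 0 → take C=(-1.9443,0.8160) (cross=15.036)
ex = (C−B)/|BC| = (-0.4310,0.9023); ey = (-0.9023,-0.4310)
P = B + 2.05·ex + 2.79·ey = (-4.0523,-1.2439)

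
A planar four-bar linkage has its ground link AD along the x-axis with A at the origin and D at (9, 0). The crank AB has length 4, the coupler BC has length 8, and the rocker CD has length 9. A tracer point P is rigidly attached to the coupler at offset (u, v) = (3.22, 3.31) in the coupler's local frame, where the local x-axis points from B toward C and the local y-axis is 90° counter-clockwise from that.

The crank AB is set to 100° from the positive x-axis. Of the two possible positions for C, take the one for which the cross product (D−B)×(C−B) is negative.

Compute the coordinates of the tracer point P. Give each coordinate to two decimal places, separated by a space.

3.19 1.44

A=(0,0), D=(9.00,0)
B = A + 4.00·(cos100°, sin100°) = (-0.6946, 3.9392)
|BD| = 10.4644
circle(B,8.00) ∩ circle(D,9.00): a=4.4199, h=6.6682
  candidates: C₊=(5.9104,8.4531) cross=69.778; C₋=(0.8900,-3.9023) cross=-69.778
  mode - wants cross < 0 → take C=(0.8900,-3.9023) (cross=-69.778)
ex = (C−B)/|BC| = (0.1981,-0.9802); ey = (0.9802,0.1981)
P = B + 3.22·ex + 3.31·ey = (3.1876,1.4386)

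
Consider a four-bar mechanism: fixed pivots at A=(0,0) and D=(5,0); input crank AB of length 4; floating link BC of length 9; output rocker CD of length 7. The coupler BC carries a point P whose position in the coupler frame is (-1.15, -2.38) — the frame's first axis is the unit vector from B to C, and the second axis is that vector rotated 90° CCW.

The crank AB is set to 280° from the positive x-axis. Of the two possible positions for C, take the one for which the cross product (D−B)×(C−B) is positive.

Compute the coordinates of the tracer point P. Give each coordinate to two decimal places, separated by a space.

3.14 -4.94

A=(0,0), D=(5.00,0)
B = A + 4.00·(cos280°, sin280°) = (0.6946, -3.9392)
|BD| = 5.8356
circle(B,9.00) ∩ circle(D,7.00): a=5.6596, h=6.9978
  candidates: C₊=(0.1464,5.0441) cross=40.836; C₋=(9.5939,-5.2817) cross=-40.836
  mode + wants cross > 0 → take C=(0.1464,5.0441) (cross=40.836)
ex = (C−B)/|BC| = (-0.0609,0.9981); ey = (-0.9981,-0.0609)
P = B + -1.15·ex + -2.38·ey = (3.1402,-4.9421)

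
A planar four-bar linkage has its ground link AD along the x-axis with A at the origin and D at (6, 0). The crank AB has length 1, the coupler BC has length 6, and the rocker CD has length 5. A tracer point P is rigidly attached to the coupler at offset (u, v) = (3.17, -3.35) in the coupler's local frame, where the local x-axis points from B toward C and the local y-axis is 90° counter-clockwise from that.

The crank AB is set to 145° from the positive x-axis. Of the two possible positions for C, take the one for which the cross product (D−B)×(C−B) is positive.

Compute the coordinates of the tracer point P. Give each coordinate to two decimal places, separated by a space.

3.77 0.08

A=(0,0), D=(6.00,0)
B = A + 1.00·(cos145°, sin145°) = (-0.8192, 0.5736)
|BD| = 6.8432
circle(B,6.00) ∩ circle(D,5.00): a=4.2253, h=4.2599
  candidates: C₊=(3.7484,4.4643) cross=29.151; C₋=(3.0343,-4.0255) cross=-29.151
  mode + wants cross > 0 → take C=(3.7484,4.4643) (cross=29.151)
ex = (C−B)/|BC| = (0.7613,0.6485); ey = (-0.6485,0.7613)
P = B + 3.17·ex + -3.35·ey = (3.7663,0.0790)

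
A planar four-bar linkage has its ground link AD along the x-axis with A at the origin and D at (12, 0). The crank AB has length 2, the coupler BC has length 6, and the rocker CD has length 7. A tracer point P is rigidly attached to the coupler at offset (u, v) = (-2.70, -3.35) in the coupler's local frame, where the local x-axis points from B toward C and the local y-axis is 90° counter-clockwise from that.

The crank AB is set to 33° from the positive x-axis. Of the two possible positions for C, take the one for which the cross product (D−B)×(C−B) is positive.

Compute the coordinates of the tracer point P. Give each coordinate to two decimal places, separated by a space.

A=(0,0), D=(12.00,0)
B = A + 2.00·(cos33°, sin33°) = (1.6773, 1.0893)
|BD| = 10.3800
circle(B,6.00) ∩ circle(D,7.00): a=4.5638, h=3.8951
  candidates: C₊=(6.6247,4.4840) cross=40.431; C₋=(5.8072,-3.2633) cross=-40.431
  mode + wants cross > 0 → take C=(6.6247,4.4840) (cross=40.431)
ex = (C−B)/|BC| = (0.8246,0.5658); ey = (-0.5658,0.8246)
P = B + -2.70·ex + -3.35·ey = (1.3464,-3.2006)

1.35 -3.20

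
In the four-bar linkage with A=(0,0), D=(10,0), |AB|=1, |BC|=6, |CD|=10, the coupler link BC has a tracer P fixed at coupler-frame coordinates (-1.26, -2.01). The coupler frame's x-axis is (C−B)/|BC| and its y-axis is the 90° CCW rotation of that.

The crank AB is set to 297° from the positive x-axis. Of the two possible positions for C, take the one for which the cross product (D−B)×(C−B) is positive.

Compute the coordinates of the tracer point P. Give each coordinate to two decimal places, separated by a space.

2.25 -2.44

A=(0,0), D=(10.00,0)
B = A + 1.00·(cos297°, sin297°) = (0.4540, -0.8910)
|BD| = 9.5875
circle(B,6.00) ∩ circle(D,10.00): a=1.4561, h=5.8206
  candidates: C₊=(1.3628,5.0398) cross=55.805; C₋=(2.4447,-6.5511) cross=-55.805
  mode + wants cross > 0 → take C=(1.3628,5.0398) (cross=55.805)
ex = (C−B)/|BC| = (0.1515,0.9885); ey = (-0.9885,0.1515)
P = B + -1.26·ex + -2.01·ey = (2.2499,-2.4409)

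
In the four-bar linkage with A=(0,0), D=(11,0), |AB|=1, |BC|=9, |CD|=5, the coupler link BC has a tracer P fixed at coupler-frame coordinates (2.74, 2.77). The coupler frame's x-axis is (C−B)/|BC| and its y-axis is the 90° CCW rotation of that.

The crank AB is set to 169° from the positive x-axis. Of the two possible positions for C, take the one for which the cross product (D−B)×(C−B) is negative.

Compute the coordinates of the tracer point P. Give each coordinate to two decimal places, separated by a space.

A=(0,0), D=(11.00,0)
B = A + 1.00·(cos169°, sin169°) = (-0.9816, 0.1908)
|BD| = 11.9831
circle(B,9.00) ∩ circle(D,5.00): a=8.3282, h=3.4119
  candidates: C₊=(7.3998,3.4697) cross=40.886; C₋=(7.2912,-3.3533) cross=-40.886
  mode - wants cross < 0 → take C=(7.2912,-3.3533) (cross=-40.886)
ex = (C−B)/|BC| = (0.9192,-0.3938); ey = (0.3938,0.9192)
P = B + 2.74·ex + 2.77·ey = (2.6278,1.6580)

2.63 1.66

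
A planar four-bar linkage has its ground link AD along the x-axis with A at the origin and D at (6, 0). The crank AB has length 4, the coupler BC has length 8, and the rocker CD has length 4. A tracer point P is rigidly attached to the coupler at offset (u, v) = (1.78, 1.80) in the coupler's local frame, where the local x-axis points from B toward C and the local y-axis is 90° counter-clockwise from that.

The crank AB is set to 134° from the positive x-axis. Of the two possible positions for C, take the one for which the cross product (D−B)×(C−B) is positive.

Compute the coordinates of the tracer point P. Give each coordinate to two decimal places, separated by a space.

A=(0,0), D=(6.00,0)
B = A + 4.00·(cos134°, sin134°) = (-2.7786, 2.8774)
|BD| = 9.2382
circle(B,8.00) ∩ circle(D,4.00): a=7.2170, h=3.4518
  candidates: C₊=(5.1545,3.9096) cross=31.888; C₋=(3.0043,-2.6506) cross=-31.888
  mode + wants cross > 0 → take C=(5.1545,3.9096) (cross=31.888)
ex = (C−B)/|BC| = (0.9916,0.1290); ey = (-0.1290,0.9916)
P = B + 1.78·ex + 1.80·ey = (-1.2458,4.8920)

-1.25 4.89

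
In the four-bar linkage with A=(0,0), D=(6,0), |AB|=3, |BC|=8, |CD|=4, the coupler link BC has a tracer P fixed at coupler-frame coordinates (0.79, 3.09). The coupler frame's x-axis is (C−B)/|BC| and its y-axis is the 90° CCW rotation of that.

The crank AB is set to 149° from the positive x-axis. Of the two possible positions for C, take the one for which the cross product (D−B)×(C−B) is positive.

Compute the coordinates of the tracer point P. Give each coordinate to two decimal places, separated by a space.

-2.72 4.73

A=(0,0), D=(6.00,0)
B = A + 3.00·(cos149°, sin149°) = (-2.5715, 1.5451)
|BD| = 8.7097
circle(B,8.00) ∩ circle(D,4.00): a=7.1104, h=3.6664
  candidates: C₊=(5.0765,3.8919) cross=31.933; C₋=(3.7757,-3.3245) cross=-31.933
  mode + wants cross > 0 → take C=(5.0765,3.8919) (cross=31.933)
ex = (C−B)/|BC| = (0.9560,0.2934); ey = (-0.2934,0.9560)
P = B + 0.79·ex + 3.09·ey = (-2.7227,4.7309)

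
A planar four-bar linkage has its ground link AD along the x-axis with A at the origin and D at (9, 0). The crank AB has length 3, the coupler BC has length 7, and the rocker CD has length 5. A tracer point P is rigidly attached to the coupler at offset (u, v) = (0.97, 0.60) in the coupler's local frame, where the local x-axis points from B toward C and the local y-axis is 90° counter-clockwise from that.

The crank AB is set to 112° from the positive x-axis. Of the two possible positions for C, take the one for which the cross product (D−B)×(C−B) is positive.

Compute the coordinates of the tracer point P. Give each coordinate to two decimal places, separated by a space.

-0.26 3.52

A=(0,0), D=(9.00,0)
B = A + 3.00·(cos112°, sin112°) = (-1.1238, 2.7816)
|BD| = 10.4990
circle(B,7.00) ∩ circle(D,5.00): a=6.3925, h=2.8524
  candidates: C₊=(5.7959,3.8385) cross=29.948; C₋=(4.2845,-1.6626) cross=-29.948
  mode + wants cross > 0 → take C=(5.7959,3.8385) (cross=29.948)
ex = (C−B)/|BC| = (0.9885,0.1510); ey = (-0.1510,0.9885)
P = B + 0.97·ex + 0.60·ey = (-0.2555,3.5211)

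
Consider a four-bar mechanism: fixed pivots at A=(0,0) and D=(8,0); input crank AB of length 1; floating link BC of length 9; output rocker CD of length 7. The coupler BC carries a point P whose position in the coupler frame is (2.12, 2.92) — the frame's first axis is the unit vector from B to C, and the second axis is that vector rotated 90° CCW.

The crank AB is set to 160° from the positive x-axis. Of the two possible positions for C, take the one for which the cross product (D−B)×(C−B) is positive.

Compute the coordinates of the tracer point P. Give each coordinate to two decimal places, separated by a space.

-1.43 3.92

A=(0,0), D=(8.00,0)
B = A + 1.00·(cos160°, sin160°) = (-0.9397, 0.3420)
|BD| = 8.9462
circle(B,9.00) ∩ circle(D,7.00): a=6.2616, h=6.4647
  candidates: C₊=(5.5645,6.5626) cross=57.835; C₋=(5.0702,-6.3574) cross=-57.835
  mode + wants cross > 0 → take C=(5.5645,6.5626) (cross=57.835)
ex = (C−B)/|BC| = (0.7227,0.6912); ey = (-0.6912,0.7227)
P = B + 2.12·ex + 2.92·ey = (-1.4258,3.9176)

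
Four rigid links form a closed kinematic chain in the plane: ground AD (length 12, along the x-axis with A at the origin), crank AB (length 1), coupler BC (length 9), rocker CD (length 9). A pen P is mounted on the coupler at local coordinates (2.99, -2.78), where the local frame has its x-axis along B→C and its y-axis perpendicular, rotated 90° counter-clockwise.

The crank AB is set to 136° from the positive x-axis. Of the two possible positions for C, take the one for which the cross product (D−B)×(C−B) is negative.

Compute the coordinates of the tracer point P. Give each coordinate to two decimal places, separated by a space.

A=(0,0), D=(12.00,0)
B = A + 1.00·(cos136°, sin136°) = (-0.7193, 0.6947)
|BD| = 12.7383
circle(B,9.00) ∩ circle(D,9.00): a=6.3691, h=6.3588
  candidates: C₊=(5.9871,6.6966) cross=81.000; C₋=(5.2936,-6.0020) cross=-81.000
  mode - wants cross < 0 → take C=(5.2936,-6.0020) (cross=-81.000)
ex = (C−B)/|BC| = (0.6681,-0.7441); ey = (0.7441,0.6681)
P = B + 2.99·ex + -2.78·ey = (-0.7902,-3.3874)

-0.79 -3.39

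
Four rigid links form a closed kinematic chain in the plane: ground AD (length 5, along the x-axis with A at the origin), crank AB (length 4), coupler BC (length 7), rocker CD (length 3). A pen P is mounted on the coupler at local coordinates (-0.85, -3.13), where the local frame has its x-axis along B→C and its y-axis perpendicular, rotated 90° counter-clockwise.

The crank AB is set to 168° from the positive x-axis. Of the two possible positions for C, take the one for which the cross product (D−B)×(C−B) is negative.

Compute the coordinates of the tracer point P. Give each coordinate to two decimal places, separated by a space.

A=(0,0), D=(5.00,0)
B = A + 4.00·(cos168°, sin168°) = (-3.9126, 0.8316)
|BD| = 8.9513
circle(B,7.00) ∩ circle(D,3.00): a=6.7100, h=1.9941
  candidates: C₊=(2.9536,2.1937) cross=17.850; C₋=(2.5831,-1.7772) cross=-17.850
  mode - wants cross < 0 → take C=(2.5831,-1.7772) (cross=-17.850)
ex = (C−B)/|BC| = (0.9280,-0.3727); ey = (0.3727,0.9280)
P = B + -0.85·ex + -3.13·ey = (-5.8679,-1.7561)

-5.87 -1.76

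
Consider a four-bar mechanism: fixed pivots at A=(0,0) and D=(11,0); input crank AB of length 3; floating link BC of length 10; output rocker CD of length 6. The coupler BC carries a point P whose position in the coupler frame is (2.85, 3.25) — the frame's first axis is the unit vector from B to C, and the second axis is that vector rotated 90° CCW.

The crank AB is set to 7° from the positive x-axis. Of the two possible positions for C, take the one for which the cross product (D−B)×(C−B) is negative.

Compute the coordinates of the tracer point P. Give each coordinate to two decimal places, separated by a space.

A=(0,0), D=(11.00,0)
B = A + 3.00·(cos7°, sin7°) = (2.9776, 0.3656)
|BD| = 8.0307
circle(B,10.00) ∩ circle(D,6.00): a=8.0001, h=5.9999
  candidates: C₊=(11.2426,5.9951) cross=48.184; C₋=(10.6962,-5.9923) cross=-48.184
  mode - wants cross < 0 → take C=(10.6962,-5.9923) (cross=-48.184)
ex = (C−B)/|BC| = (0.7719,-0.6358); ey = (0.6358,0.7719)
P = B + 2.85·ex + 3.25·ey = (7.2438,1.0622)

7.24 1.06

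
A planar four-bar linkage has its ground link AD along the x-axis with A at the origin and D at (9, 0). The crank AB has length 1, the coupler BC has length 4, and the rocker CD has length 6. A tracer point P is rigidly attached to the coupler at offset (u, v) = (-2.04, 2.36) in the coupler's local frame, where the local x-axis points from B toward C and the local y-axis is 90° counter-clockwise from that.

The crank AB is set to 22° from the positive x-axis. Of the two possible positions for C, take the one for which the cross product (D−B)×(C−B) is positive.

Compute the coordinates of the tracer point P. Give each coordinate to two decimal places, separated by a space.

A=(0,0), D=(9.00,0)
B = A + 1.00·(cos22°, sin22°) = (0.9272, 0.3746)
|BD| = 8.0815
circle(B,4.00) ∩ circle(D,6.00): a=2.8034, h=2.8533
  candidates: C₊=(3.8598,3.0949) cross=23.059; C₋=(3.5953,-2.6055) cross=-23.059
  mode + wants cross > 0 → take C=(3.8598,3.0949) (cross=23.059)
ex = (C−B)/|BC| = (0.7332,0.6801); ey = (-0.6801,0.7332)
P = B + -2.04·ex + 2.36·ey = (-2.1734,0.7175)

-2.17 0.72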